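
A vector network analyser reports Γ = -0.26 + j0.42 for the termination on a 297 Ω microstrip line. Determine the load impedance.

Z_L ≈ 127 + j141 Ω

Z_L = Z_0·(1 + Γ)/(1 − Γ) = 297·(0.74 + j0.42)/(1.26 − j0.42)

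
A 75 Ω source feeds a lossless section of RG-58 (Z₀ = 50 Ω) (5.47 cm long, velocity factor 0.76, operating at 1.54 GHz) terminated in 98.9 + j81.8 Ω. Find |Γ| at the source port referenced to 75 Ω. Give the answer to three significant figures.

|Γ| ≈ 0.65

λ = v/f = 0.76·c / 1.54 GHz = 0.148 m
βl = 2π·l/λ = 2π × 0.369 = 133°
tan(βl) = -1.07
Z_in = Z_0·(Z_L + jZ_0·tanβl)/(Z_0 + jZ_L·tanβl) = 17.6 + j23.8 Ω
Γ_s = (Z_in − Z_s)/(Z_in + Z_s) = (-57.4 + j23.8)/(92.6 + j23.8), |Γ_s| = 0.65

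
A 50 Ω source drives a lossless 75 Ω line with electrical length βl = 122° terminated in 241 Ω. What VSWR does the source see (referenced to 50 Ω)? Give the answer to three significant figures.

VSWR ≈ 2.95

tan(βl) = -1.6
Z_in = Z_0·(Z_L + jZ_0·tanβl)/(Z_0 + jZ_L·tanβl) = 31.3 + j40.8 Ω
Γ_s = (Z_in − Z_s)/(Z_in + Z_s) = (-18.7 + j40.8)/(81.3 + j40.8), |Γ_s| = 0.494
VSWR = (1 + |Γ_s|)/(1 − |Γ_s|)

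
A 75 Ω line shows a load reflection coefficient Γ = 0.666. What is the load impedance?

Z_L = Z_0·(1 + Γ)/(1 − Γ) = 75·(1.67)/(0.334)

Z_L ≈ 374 Ω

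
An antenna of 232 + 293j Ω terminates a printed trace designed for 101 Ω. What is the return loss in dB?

RL ≈ 2.81 dB

Γ = (131 + j293)/(333 + j293), |Γ| = 0.724
RL = −20·log₁₀|Γ| = −20·log₁₀(0.724)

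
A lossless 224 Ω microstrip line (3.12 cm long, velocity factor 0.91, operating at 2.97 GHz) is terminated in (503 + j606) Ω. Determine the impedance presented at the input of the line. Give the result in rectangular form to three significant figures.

λ = v/f = 0.91·c / 2.97 GHz = 0.0919 m
βl = 2π·l/λ = 2π × 0.339 = 122°
tan(βl) = tan(122°) = -1.59
Z_in = Z_0·(Z_L + jZ_0·tanβl)/(Z_0 + jZ_L·tanβl)
     = 224·(503 + j250)/(1190 − j799)

Z_in ≈ 43.5 + j76.5 Ω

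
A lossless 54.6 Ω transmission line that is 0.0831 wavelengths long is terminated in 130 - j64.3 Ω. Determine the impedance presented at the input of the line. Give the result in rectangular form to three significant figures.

βl = 2π × 0.0831 = 29.9°
tan(βl) = tan(29.9°) = 0.575
Z_in = Z_0·(Z_L + jZ_0·tanβl)/(Z_0 + jZ_L·tanβl)
     = 54.6·(130 − j32.9)/(91.6 + j74.8)

Z_in ≈ 36.9 − j49.7 Ω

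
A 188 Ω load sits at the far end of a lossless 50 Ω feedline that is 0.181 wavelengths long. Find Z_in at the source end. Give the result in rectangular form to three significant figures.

βl = 2π × 0.181 = 65.2°
tan(βl) = tan(65.2°) = 2.16
Z_in = Z_0·(Z_L + jZ_0·tanβl)/(Z_0 + jZ_L·tanβl)
     = 50·(188 + j108)/(50 + j406)

Z_in ≈ 15.9 − j21.2 Ω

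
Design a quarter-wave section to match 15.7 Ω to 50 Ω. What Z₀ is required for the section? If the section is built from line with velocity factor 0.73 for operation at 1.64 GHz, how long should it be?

Z_qwt = √(Z_0·R_L) = √(50 × 15.7) = √785
λ = 0.73·c/f = 0.134 m, so l = λ/4 = 0.0334 m

Z_qwt ≈ 28 Ω; length ≈ 3.34 cm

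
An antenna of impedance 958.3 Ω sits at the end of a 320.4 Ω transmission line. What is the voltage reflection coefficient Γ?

Γ = (Z_L − Z_0)/(Z_L + Z_0) = (958.3 − 320.4)/(958.3 + 320.4) = 637.9/1279

Γ = 0.499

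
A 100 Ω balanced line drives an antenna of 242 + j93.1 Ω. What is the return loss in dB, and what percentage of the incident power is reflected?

Γ = (142 + j93.1)/(342 + j93.1), |Γ| = 0.479
RL = −20·log₁₀(0.479) = 6.39 dB
P_refl/P_inc = |Γ|² = 0.229

RL ≈ 6.39 dB; 22.9% of incident power reflected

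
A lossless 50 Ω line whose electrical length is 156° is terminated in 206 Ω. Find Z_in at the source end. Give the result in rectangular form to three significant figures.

Z_in ≈ 56.6 + j81.5 Ω

tan(βl) = tan(156°) = -0.445
Z_in = Z_0·(Z_L + jZ_0·tanβl)/(Z_0 + jZ_L·tanβl)
     = 50·(206 − j22.3)/(50 − j91.7)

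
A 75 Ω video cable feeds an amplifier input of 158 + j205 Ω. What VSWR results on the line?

Γ = (Z_L − Z_0)/(Z_L + Z_0) = (83 + j205)/(233 + j205)
|Γ| = 221/310 = 0.713
VSWR = (1 + |Γ|)/(1 − |Γ|) = 1.71/0.287

VSWR ≈ 5.96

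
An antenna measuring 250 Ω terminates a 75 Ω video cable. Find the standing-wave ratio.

For a purely resistive load, VSWR = R_L/Z_0 or Z_0/R_L (whichever > 1) = 250/75

VSWR ≈ 3.33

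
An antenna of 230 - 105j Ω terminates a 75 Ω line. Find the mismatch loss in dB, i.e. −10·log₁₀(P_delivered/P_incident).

Γ = (155 − j105)/(305 − j105), |Γ| = 0.58
|Γ|² = 0.337, so P_del/P_inc = 1 − |Γ|² = 0.663
ML = −10·log₁₀(1 − |Γ|²)

mismatch loss ≈ 1.78 dB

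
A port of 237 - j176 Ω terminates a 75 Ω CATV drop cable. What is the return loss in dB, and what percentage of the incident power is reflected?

RL ≈ 3.51 dB; 44.6% of incident power reflected

Γ = (162 − j176)/(312 − j176), |Γ| = 0.668
RL = −20·log₁₀(0.668) = 3.51 dB
P_refl/P_inc = |Γ|² = 0.446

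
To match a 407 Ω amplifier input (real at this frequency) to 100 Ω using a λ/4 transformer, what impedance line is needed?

Z_qwt = √(Z_0·R_L) = √(100 × 407) = √40700

Z_qwt ≈ 202 Ω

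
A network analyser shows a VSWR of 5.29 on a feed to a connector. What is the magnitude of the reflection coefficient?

|Γ| = (S − 1)/(S + 1) = (5.29 − 1)/(5.29 + 1) = 4.29/6.29

|Γ| ≈ 0.682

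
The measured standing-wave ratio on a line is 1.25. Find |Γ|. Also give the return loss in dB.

|Γ| ≈ 0.111; return loss ≈ 19.1 dB

|Γ| = (S − 1)/(S + 1) = (1.25 − 1)/(1.25 + 1) = 0.25/2.25
RL = −20·log₁₀|Γ| = −20·log₁₀(0.111)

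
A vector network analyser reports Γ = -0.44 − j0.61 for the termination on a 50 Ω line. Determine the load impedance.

Z_L = Z_0·(1 + Γ)/(1 − Γ) = 50·(0.56 − j0.61)/(1.44 + j0.61)

Z_L ≈ 8.88 − j24.9 Ω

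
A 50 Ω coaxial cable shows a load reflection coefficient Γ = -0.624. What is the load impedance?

Z_L = Z_0·(1 + Γ)/(1 − Γ) = 50·(0.376)/(1.62)

Z_L ≈ 11.6 Ω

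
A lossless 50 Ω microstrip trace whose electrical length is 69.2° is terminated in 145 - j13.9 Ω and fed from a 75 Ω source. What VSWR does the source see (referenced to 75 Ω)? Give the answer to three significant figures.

tan(βl) = 2.63
Z_in = Z_0·(Z_L + jZ_0·tanβl)/(Z_0 + jZ_L·tanβl) = 18.8 − j14.7 Ω
Γ_s = (Z_in − Z_s)/(Z_in + Z_s) = (-56.2 − j14.7)/(93.8 − j14.7), |Γ_s| = 0.612
VSWR = (1 + |Γ_s|)/(1 − |Γ_s|)

VSWR ≈ 4.16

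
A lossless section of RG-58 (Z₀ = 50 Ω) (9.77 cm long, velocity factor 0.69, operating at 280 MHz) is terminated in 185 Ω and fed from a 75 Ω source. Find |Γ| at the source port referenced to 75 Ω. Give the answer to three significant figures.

λ = v/f = 0.69·c / 280 MHz = 0.739 m
βl = 2π·l/λ = 2π × 0.132 = 47.6°
tan(βl) = 1.09
Z_in = Z_0·(Z_L + jZ_0·tanβl)/(Z_0 + jZ_L·tanβl) = 23.4 − j39.9 Ω
Γ_s = (Z_in − Z_s)/(Z_in + Z_s) = (-51.6 − j39.9)/(98.4 − j39.9), |Γ_s| = 0.615

|Γ| ≈ 0.615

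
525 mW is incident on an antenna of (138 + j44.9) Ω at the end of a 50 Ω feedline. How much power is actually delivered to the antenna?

P_delivered ≈ 388 mW

|Γ| = |(88 + j44.9)/(188 + j44.9)| = 0.511
|Γ|² = 0.261
P_refl = |Γ|²·P_inc = 137 mW, P_del = (1 − |Γ|²)·P_inc = 388 mW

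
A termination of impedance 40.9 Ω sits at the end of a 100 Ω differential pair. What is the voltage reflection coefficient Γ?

Γ = -0.419

Γ = (Z_L − Z_0)/(Z_L + Z_0) = (40.9 − 100)/(40.9 + 100) = -59.1/140.9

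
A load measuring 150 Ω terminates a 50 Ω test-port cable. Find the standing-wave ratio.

VSWR ≈ 3

Γ = (150 − 50)/(150 + 50) = 0.5
VSWR = (1 + 0.5)/(1 − 0.5)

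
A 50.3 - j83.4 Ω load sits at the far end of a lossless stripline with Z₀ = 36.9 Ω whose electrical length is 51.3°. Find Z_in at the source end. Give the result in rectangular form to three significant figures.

tan(βl) = tan(51.3°) = 1.25
Z_in = Z_0·(Z_L + jZ_0·tanβl)/(Z_0 + jZ_L·tanβl)
     = 36.9·(50.3 − j37.3)/(141 + j62.8)

Z_in ≈ 7.35 − j13 Ω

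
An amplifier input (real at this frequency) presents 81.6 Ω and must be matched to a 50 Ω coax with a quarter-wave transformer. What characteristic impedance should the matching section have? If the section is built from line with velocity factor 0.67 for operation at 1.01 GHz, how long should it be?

Z_qwt ≈ 63.9 Ω; length ≈ 4.98 cm

Z_qwt = √(Z_0·R_L) = √(50 × 81.6) = √4080
λ = 0.67·c/f = 0.199 m, so l = λ/4 = 0.0498 m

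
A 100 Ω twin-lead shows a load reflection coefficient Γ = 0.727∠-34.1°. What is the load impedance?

Z_L = Z_0·(1 + Γ)/(1 − Γ) = 100·(1.6 − j0.408)/(0.398 + j0.408)

Z_L ≈ 145 − j251 Ω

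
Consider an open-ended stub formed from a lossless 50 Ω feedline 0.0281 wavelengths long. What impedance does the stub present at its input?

βl = 2π × 0.0281 = 10.1°
tan(βl) = 0.178
For an open-ended stub, Z_in = −jZ_0·cot(βl) = −jZ_0/tan(βl)

Z_in ≈ −j280 Ω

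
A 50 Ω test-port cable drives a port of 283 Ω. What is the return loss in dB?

RL ≈ 3.1 dB

Γ = (283 − 50)/(283 + 50) = 0.7
RL = −20·log₁₀|Γ| = −20·log₁₀(0.7)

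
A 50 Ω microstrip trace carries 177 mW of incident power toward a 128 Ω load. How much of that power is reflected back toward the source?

P_reflected ≈ 34 mW

Γ = (128 − 50)/(128 + 50) = 0.438
|Γ|² = 0.192
P_refl = |Γ|²·P_inc = 34 mW, P_del = (1 − |Γ|²)·P_inc = 143 mW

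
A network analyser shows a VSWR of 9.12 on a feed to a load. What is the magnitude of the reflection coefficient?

|Γ| = (S − 1)/(S + 1) = (9.12 − 1)/(9.12 + 1) = 8.12/10.1

|Γ| ≈ 0.802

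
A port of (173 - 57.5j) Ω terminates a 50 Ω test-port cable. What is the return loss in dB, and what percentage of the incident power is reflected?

RL ≈ 4.59 dB; 34.8% of incident power reflected

Γ = (123 − j57.5)/(223 − j57.5), |Γ| = 0.59
RL = −20·log₁₀(0.59) = 4.59 dB
P_refl/P_inc = |Γ|² = 0.348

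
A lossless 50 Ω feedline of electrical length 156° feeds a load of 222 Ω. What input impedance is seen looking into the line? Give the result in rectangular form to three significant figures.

Z_in ≈ 54.2 + j84.9 Ω

tan(βl) = tan(156°) = -0.445
Z_in = Z_0·(Z_L + jZ_0·tanβl)/(Z_0 + jZ_L·tanβl)
     = 50·(222 − j22.3)/(50 − j98.8)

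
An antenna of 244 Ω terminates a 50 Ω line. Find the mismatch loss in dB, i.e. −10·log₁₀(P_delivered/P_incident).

mismatch loss ≈ 2.48 dB

Γ = (244 − 50)/(244 + 50) = 0.66
|Γ|² = 0.435, so P_del/P_inc = 1 − |Γ|² = 0.565
ML = −10·log₁₀(1 − |Γ|²)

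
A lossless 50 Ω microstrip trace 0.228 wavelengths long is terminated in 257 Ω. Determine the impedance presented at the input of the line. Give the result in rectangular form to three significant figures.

βl = 2π × 0.228 = 82.1°
tan(βl) = tan(82.1°) = 7.19
Z_in = Z_0·(Z_L + jZ_0·tanβl)/(Z_0 + jZ_L·tanβl)
     = 50·(257 + j359)/(50 + j1850)

Z_in ≈ 9.91 − j6.69 Ω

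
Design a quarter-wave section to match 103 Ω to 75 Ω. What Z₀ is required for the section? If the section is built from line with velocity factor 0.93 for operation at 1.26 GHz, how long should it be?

Z_qwt ≈ 87.9 Ω; length ≈ 5.54 cm

Z_qwt = √(Z_0·R_L) = √(75 × 103) = √7725
λ = 0.93·c/f = 0.221 m, so l = λ/4 = 0.0554 m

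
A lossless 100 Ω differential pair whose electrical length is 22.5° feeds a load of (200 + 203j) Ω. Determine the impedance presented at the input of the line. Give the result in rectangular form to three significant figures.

Z_in ≈ 329 − j178 Ω

tan(βl) = tan(22.5°) = 0.414
Z_in = Z_0·(Z_L + jZ_0·tanβl)/(Z_0 + jZ_L·tanβl)
     = 100·(200 + j244)/(15.9 + j82.8)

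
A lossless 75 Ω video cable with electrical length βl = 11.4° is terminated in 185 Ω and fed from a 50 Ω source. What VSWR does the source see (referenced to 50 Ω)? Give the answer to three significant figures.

tan(βl) = 0.202
Z_in = Z_0·(Z_L + jZ_0·tanβl)/(Z_0 + jZ_L·tanβl) = 154 − j61.6 Ω
Γ_s = (Z_in − Z_s)/(Z_in + Z_s) = (104 − j61.6)/(204 − j61.6), |Γ_s| = 0.568
VSWR = (1 + |Γ_s|)/(1 − |Γ_s|)

VSWR ≈ 3.63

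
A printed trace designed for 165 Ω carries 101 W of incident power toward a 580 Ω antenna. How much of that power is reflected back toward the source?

P_reflected ≈ 31.3 W

Γ = (580 − 165)/(580 + 165) = 0.557
|Γ|² = 0.31
P_refl = |Γ|²·P_inc = 31.3 W, P_del = (1 − |Γ|²)·P_inc = 69.7 W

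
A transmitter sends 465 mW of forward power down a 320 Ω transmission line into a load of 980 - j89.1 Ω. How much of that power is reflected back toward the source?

P_reflected ≈ 121 mW

|Γ| = |(660 − j89.1)/(1300 − j89.1)| = 0.511
|Γ|² = 0.261
P_refl = |Γ|²·P_inc = 121 mW, P_del = (1 − |Γ|²)·P_inc = 344 mW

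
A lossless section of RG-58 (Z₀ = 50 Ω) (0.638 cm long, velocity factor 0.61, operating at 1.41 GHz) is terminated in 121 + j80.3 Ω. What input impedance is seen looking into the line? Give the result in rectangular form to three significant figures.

λ = v/f = 0.61·c / 1.41 GHz = 0.13 m
βl = 2π·l/λ = 2π × 0.0492 = 17.7°
tan(βl) = tan(17.7°) = 0.319
Z_in = Z_0·(Z_L + jZ_0·tanβl)/(Z_0 + jZ_L·tanβl)
     = 50·(121 + j96.3)/(24.4 + j38.6)

Z_in ≈ 160 − j55.8 Ω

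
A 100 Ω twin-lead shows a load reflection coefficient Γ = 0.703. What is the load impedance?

Z_L = Z_0·(1 + Γ)/(1 − Γ) = 100·(1.7)/(0.297)

Z_L ≈ 573 Ω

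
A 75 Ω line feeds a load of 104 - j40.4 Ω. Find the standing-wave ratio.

VSWR ≈ 1.74

Γ = (Z_L − Z_0)/(Z_L + Z_0) = (29 − j40.4)/(179 − j40.4)
|Γ| = 49.7/184 = 0.271
VSWR = (1 + |Γ|)/(1 − |Γ|) = 1.27/0.729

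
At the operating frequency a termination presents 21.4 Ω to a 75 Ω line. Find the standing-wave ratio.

Γ = (21.4 − 75)/(21.4 + 75) = -0.556
VSWR = (1 + 0.556)/(1 − 0.556)

VSWR ≈ 3.5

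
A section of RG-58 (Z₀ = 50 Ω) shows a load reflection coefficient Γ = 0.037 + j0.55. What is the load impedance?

Z_L = Z_0·(1 + Γ)/(1 − Γ) = 50·(1.04 + j0.55)/(0.963 − j0.55)

Z_L ≈ 28.3 + j44.7 Ω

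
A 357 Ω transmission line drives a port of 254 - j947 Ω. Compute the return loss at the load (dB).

RL ≈ 1.46 dB

Γ = (-103 − j947)/(611 − j947), |Γ| = 0.845
RL = −20·log₁₀|Γ| = −20·log₁₀(0.845)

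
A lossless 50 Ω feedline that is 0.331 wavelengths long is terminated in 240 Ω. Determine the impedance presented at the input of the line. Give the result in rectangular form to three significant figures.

βl = 2π × 0.331 = 119°
tan(βl) = tan(119°) = -1.79
Z_in = Z_0·(Z_L + jZ_0·tanβl)/(Z_0 + jZ_L·tanβl)
     = 50·(240 − j89.6)/(50 − j430)

Z_in ≈ 13.5 + j26.3 Ω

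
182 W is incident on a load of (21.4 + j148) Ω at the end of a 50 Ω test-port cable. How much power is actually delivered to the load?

|Γ| = |(-28.6 + j148)/(71.4 + j148)| = 0.917
|Γ|² = 0.841
P_refl = |Γ|²·P_inc = 153 W, P_del = (1 − |Γ|²)·P_inc = 28.8 W

P_delivered ≈ 28.8 W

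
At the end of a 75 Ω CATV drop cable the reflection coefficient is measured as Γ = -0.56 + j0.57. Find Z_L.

Z_L ≈ 9.83 + j31 Ω

Z_L = Z_0·(1 + Γ)/(1 − Γ) = 75·(0.44 + j0.57)/(1.56 − j0.57)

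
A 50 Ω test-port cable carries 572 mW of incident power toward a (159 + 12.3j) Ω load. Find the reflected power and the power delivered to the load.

P_reflected ≈ 157 mW; P_delivered ≈ 415 mW

|Γ| = |(109 + j12.3)/(209 + j12.3)| = 0.524
|Γ|² = 0.275
P_refl = |Γ|²·P_inc = 157 mW, P_del = (1 − |Γ|²)·P_inc = 415 mW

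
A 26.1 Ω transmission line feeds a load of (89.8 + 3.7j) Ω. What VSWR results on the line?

Γ = (Z_L − Z_0)/(Z_L + Z_0) = (63.7 + j3.7)/(115.9 + j3.7)
|Γ| = 63.8/116 = 0.55
VSWR = (1 + |Γ|)/(1 − |Γ|) = 1.55/0.45

VSWR ≈ 3.45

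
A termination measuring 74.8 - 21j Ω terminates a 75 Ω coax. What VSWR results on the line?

VSWR ≈ 1.32

Γ = (Z_L − Z_0)/(Z_L + Z_0) = (-0.2 − j21)/(149.8 − j21)
|Γ| = 21/151 = 0.139
VSWR = (1 + |Γ|)/(1 − |Γ|) = 1.14/0.861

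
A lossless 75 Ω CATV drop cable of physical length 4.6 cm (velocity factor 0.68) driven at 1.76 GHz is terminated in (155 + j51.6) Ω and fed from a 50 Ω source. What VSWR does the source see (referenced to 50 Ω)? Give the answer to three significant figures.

VSWR ≈ 2.56

λ = v/f = 0.68·c / 1.76 GHz = 0.116 m
βl = 2π·l/λ = 2π × 0.397 = 143°
tan(βl) = -0.757
Z_in = Z_0·(Z_L + jZ_0·tanβl)/(Z_0 + jZ_L·tanβl) = 51.2 + j49.3 Ω
Γ_s = (Z_in − Z_s)/(Z_in + Z_s) = (1.21 + j49.3)/(101 + j49.3), |Γ_s| = 0.438
VSWR = (1 + |Γ_s|)/(1 − |Γ_s|)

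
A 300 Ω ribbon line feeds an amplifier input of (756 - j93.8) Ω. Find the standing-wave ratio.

Γ = (Z_L − Z_0)/(Z_L + Z_0) = (456 − j93.8)/(1056 − j93.8)
|Γ| = 466/1060 = 0.439
VSWR = (1 + |Γ|)/(1 − |Γ|) = 1.44/0.561

VSWR ≈ 2.57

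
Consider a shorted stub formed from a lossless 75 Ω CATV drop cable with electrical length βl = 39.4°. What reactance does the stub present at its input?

X_in ≈ 61.6 Ω (inductive)

tan(βl) = 0.821
For a shorted stub, Z_in = jZ_0·tan(βl)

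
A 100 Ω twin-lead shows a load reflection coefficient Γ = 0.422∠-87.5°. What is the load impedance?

Z_L = Z_0·(1 + Γ)/(1 − Γ) = 100·(1.02 − j0.422)/(0.982 + j0.422)

Z_L ≈ 72 − j73.9 Ω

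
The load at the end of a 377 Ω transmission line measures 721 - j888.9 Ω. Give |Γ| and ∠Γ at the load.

Γ = (Z_L − Z_0)/(Z_L + Z_0) = (344 − j888.9)/(1098 − j888.9)
|Γ| = 953/1410 = 0.675

Γ ≈ 0.675 ∠ -29.9°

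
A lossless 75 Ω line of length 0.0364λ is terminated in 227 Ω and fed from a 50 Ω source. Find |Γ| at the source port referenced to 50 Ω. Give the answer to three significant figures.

|Γ| ≈ 0.631

βl = 2π × 0.0364 = 13.1°
tan(βl) = 0.233
Z_in = Z_0·(Z_L + jZ_0·tanβl)/(Z_0 + jZ_L·tanβl) = 160 − j95.2 Ω
Γ_s = (Z_in − Z_s)/(Z_in + Z_s) = (110 − j95.2)/(210 − j95.2), |Γ_s| = 0.631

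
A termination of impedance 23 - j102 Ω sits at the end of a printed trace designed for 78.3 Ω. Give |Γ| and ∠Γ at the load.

Γ = (Z_L − Z_0)/(Z_L + Z_0) = (-55.3 − j102)/(101.3 − j102)
|Γ| = 116/144 = 0.807

Γ ≈ 0.807 ∠ -73.3°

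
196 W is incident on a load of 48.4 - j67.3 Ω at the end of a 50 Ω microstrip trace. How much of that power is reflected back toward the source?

P_reflected ≈ 62.5 W

|Γ| = |(-1.6 − j67.3)/(98.4 − j67.3)| = 0.565
|Γ|² = 0.319
P_refl = |Γ|²·P_inc = 62.5 W, P_del = (1 − |Γ|²)·P_inc = 133 W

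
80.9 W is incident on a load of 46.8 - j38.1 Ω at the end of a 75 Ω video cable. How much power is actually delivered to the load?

P_delivered ≈ 69.7 W

|Γ| = |(-28.2 − j38.1)/(121.8 − j38.1)| = 0.371
|Γ|² = 0.138
P_refl = |Γ|²·P_inc = 11.2 W, P_del = (1 − |Γ|²)·P_inc = 69.7 W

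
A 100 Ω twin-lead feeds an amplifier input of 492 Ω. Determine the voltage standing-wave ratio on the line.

VSWR ≈ 4.92

For a purely resistive load, VSWR = R_L/Z_0 or Z_0/R_L (whichever > 1) = 492/100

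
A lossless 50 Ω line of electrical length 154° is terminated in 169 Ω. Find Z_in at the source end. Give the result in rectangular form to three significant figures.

Z_in ≈ 56.3 + j68.4 Ω

tan(βl) = tan(154°) = -0.488
Z_in = Z_0·(Z_L + jZ_0·tanβl)/(Z_0 + jZ_L·tanβl)
     = 50·(169 − j24.4)/(50 − j82.4)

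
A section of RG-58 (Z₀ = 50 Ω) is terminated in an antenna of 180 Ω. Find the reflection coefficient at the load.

Γ = (Z_L − Z_0)/(Z_L + Z_0) = (180 − 50)/(180 + 50) = 130/230

Γ = 0.565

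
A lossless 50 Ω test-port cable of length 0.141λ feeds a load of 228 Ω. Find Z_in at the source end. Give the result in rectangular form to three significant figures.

Z_in ≈ 17.7 − j37.7 Ω

βl = 2π × 0.141 = 50.8°
tan(βl) = tan(50.8°) = 1.22
Z_in = Z_0·(Z_L + jZ_0·tanβl)/(Z_0 + jZ_L·tanβl)
     = 50·(228 + j61.2)/(50 + j279)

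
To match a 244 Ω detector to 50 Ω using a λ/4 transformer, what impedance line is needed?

Z_qwt ≈ 110 Ω

Z_qwt = √(Z_0·R_L) = √(50 × 244) = √12200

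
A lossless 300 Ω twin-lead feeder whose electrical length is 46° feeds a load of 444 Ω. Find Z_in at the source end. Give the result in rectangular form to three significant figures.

Z_in ≈ 275 − j110 Ω

tan(βl) = tan(46°) = 1.04
Z_in = Z_0·(Z_L + jZ_0·tanβl)/(Z_0 + jZ_L·tanβl)
     = 300·(444 + j311)/(300 + j460)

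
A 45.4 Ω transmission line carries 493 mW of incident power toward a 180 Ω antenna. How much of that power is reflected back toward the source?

Γ = (180 − 45.4)/(180 + 45.4) = 0.597
|Γ|² = 0.357
P_refl = |Γ|²·P_inc = 176 mW, P_del = (1 − |Γ|²)·P_inc = 317 mW

P_reflected ≈ 176 mW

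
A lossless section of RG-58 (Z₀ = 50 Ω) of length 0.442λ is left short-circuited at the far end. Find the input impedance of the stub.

βl = 2π × 0.442 = 159°
tan(βl) = -0.381
For a short-circuited stub, Z_in = jZ_0·tan(βl)

Z_in ≈ −j19.1 Ω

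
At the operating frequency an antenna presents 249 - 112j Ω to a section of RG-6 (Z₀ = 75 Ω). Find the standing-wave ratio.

VSWR ≈ 4.05

Γ = (Z_L − Z_0)/(Z_L + Z_0) = (174 − j112)/(324 − j112)
|Γ| = 207/343 = 0.604
VSWR = (1 + |Γ|)/(1 − |Γ|) = 1.6/0.396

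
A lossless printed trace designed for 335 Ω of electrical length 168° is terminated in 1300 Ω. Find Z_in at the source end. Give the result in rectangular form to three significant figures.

tan(βl) = tan(168°) = -0.213
Z_in = Z_0·(Z_L + jZ_0·tanβl)/(Z_0 + jZ_L·tanβl)
     = 335·(1300 − j71.2)/(335 − j276)

Z_in ≈ 809 + j596 Ω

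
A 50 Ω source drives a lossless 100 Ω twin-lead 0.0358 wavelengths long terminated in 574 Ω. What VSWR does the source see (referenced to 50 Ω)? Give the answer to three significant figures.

βl = 2π × 0.0358 = 12.9°
tan(βl) = 0.229
Z_in = Z_0·(Z_L + jZ_0·tanβl)/(Z_0 + jZ_L·tanβl) = 222 − j268 Ω
Γ_s = (Z_in − Z_s)/(Z_in + Z_s) = (172 − j268)/(272 − j268), |Γ_s| = 0.834
VSWR = (1 + |Γ_s|)/(1 − |Γ_s|)

VSWR ≈ 11.1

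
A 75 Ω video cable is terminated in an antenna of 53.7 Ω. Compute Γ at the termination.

Γ = -0.166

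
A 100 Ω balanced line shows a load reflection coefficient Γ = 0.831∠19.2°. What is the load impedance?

Z_L ≈ 256 + j452 Ω

Z_L = Z_0·(1 + Γ)/(1 − Γ) = 100·(1.78 + j0.273)/(0.215 − j0.273)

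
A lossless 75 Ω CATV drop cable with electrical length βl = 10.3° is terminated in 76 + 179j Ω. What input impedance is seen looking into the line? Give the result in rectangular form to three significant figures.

tan(βl) = tan(10.3°) = 0.182
Z_in = Z_0·(Z_L + jZ_0·tanβl)/(Z_0 + jZ_L·tanβl)
     = 75·(76 + j193)/(42.5 + j13.8)

Z_in ≈ 221 + j268 Ω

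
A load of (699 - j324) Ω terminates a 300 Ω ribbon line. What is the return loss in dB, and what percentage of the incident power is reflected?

Γ = (399 − j324)/(999 − j324), |Γ| = 0.489
RL = −20·log₁₀(0.489) = 6.21 dB
P_refl/P_inc = |Γ|² = 0.24

RL ≈ 6.21 dB; 24% of incident power reflected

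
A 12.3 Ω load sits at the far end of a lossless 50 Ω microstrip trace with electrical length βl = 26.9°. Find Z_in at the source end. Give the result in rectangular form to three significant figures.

tan(βl) = tan(26.9°) = 0.507
Z_in = Z_0·(Z_L + jZ_0·tanβl)/(Z_0 + jZ_L·tanβl)
     = 50·(12.3 + j25.4)/(50 + j6.24)

Z_in ≈ 15.2 + j23.5 Ω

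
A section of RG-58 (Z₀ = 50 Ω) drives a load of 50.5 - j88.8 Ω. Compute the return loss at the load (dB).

Γ = (0.5 − j88.8)/(100.5 − j88.8), |Γ| = 0.662
RL = −20·log₁₀|Γ| = −20·log₁₀(0.662)

RL ≈ 3.58 dB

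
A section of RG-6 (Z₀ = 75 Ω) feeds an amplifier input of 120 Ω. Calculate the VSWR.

For a purely resistive load, VSWR = R_L/Z_0 or Z_0/R_L (whichever > 1) = 120/75

VSWR ≈ 1.6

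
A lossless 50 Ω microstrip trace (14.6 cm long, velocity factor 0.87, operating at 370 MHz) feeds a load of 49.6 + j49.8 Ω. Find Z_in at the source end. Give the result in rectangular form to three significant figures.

Z_in ≈ 35.6 − j39.6 Ω

λ = v/f = 0.87·c / 370 MHz = 0.705 m
βl = 2π·l/λ = 2π × 0.207 = 74.5°
tan(βl) = tan(74.5°) = 3.61
Z_in = Z_0·(Z_L + jZ_0·tanβl)/(Z_0 + jZ_L·tanβl)
     = 50·(49.6 + j230)/(-130 + j179)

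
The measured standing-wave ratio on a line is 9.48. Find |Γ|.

|Γ| ≈ 0.809

|Γ| = (S − 1)/(S + 1) = (9.48 − 1)/(9.48 + 1) = 8.48/10.5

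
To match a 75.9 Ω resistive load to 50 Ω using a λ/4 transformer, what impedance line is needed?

Z_qwt ≈ 61.6 Ω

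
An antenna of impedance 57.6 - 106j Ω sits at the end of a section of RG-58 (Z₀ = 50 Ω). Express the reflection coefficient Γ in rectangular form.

Γ = (Z_L − Z_0)/(Z_L + Z_0) = (7.6 − j106)/(107.6 − j106)

Γ ≈ 0.528 − j0.465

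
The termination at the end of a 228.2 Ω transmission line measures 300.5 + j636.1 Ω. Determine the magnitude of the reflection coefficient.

Γ = (Z_L − Z_0)/(Z_L + Z_0) = (72.3 + j636.1)/(528.7 + j636.1)
|Γ| = 640/827

|Γ| ≈ 0.774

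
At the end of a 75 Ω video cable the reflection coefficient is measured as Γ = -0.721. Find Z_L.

Z_L ≈ 12.2 Ω

Z_L = Z_0·(1 + Γ)/(1 − Γ) = 75·(0.279)/(1.72)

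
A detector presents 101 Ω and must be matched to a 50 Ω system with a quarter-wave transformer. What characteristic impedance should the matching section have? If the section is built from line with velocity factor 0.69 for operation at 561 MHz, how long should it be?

Z_qwt = √(Z_0·R_L) = √(50 × 101) = √5050
λ = 0.69·c/f = 0.369 m, so l = λ/4 = 0.0922 m

Z_qwt ≈ 71.1 Ω; length ≈ 9.22 cm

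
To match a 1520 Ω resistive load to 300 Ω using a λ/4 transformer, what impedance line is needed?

Z_qwt = √(Z_0·R_L) = √(300 × 1520) = √456000

Z_qwt ≈ 675 Ω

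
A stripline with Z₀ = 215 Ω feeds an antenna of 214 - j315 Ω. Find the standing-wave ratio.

VSWR ≈ 3.9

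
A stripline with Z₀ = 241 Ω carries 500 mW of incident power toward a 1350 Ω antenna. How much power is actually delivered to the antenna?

Γ = (1350 − 241)/(1350 + 241) = 0.697
|Γ|² = 0.486
P_refl = |Γ|²·P_inc = 243 mW, P_del = (1 − |Γ|²)·P_inc = 257 mW

P_delivered ≈ 257 mW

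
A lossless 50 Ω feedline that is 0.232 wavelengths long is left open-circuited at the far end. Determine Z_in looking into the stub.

Z_in ≈ −j5.68 Ω

βl = 2π × 0.232 = 83.5°
tan(βl) = 8.8
For an open-circuited stub, Z_in = −jZ_0·cot(βl) = −jZ_0/tan(βl)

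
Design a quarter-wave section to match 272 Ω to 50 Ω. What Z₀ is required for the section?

Z_qwt ≈ 117 Ω

Z_qwt = √(Z_0·R_L) = √(50 × 272) = √13600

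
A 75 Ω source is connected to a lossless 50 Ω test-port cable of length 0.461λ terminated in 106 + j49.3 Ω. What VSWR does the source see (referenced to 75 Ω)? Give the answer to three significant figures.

VSWR ≈ 2.27

βl = 2π × 0.461 = 166°
tan(βl) = -0.25
Z_in = Z_0·(Z_L + jZ_0·tanβl)/(Z_0 + jZ_L·tanβl) = 61.4 + j55.6 Ω
Γ_s = (Z_in − Z_s)/(Z_in + Z_s) = (-13.6 + j55.6)/(136 + j55.6), |Γ_s| = 0.389
VSWR = (1 + |Γ_s|)/(1 − |Γ_s|)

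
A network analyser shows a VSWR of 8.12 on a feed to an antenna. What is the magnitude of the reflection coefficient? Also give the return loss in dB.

|Γ| ≈ 0.781; return loss ≈ 2.15 dB

|Γ| = (S − 1)/(S + 1) = (8.12 − 1)/(8.12 + 1) = 7.12/9.12
RL = −20·log₁₀|Γ| = −20·log₁₀(0.781)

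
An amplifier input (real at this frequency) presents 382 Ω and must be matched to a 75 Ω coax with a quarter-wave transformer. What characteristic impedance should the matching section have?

Z_qwt ≈ 169 Ω

Z_qwt = √(Z_0·R_L) = √(75 × 382) = √28650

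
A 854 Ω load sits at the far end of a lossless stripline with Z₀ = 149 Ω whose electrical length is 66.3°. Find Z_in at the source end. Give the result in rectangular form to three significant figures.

tan(βl) = tan(66.3°) = 2.28
Z_in = Z_0·(Z_L + jZ_0·tanβl)/(Z_0 + jZ_L·tanβl)
     = 149·(854 + j339)/(149 + j1950)

Z_in ≈ 30.8 − j63 Ω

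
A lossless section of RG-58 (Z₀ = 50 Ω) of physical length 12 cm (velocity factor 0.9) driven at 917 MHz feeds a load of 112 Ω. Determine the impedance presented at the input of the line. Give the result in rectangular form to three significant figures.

Z_in ≈ 50.7 + j41.7 Ω

λ = v/f = 0.9·c / 917 MHz = 0.294 m
βl = 2π·l/λ = 2π × 0.408 = 147°
tan(βl) = tan(147°) = -0.656
Z_in = Z_0·(Z_L + jZ_0·tanβl)/(Z_0 + jZ_L·tanβl)
     = 50·(112 − j32.8)/(50 − j73.5)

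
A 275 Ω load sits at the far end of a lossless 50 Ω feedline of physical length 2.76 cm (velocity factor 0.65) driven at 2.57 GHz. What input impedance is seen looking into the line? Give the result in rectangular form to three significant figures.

Z_in ≈ 15.5 + j40.9 Ω

λ = v/f = 0.65·c / 2.57 GHz = 0.0759 m
βl = 2π·l/λ = 2π × 0.364 = 131°
tan(βl) = tan(131°) = -1.15
Z_in = Z_0·(Z_L + jZ_0·tanβl)/(Z_0 + jZ_L·tanβl)
     = 50·(275 − j57.6)/(50 − j317)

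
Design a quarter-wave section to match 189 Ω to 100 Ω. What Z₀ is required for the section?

Z_qwt = √(Z_0·R_L) = √(100 × 189) = √18900

Z_qwt ≈ 137 Ω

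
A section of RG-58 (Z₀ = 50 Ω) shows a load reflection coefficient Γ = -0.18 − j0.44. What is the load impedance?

Z_L = Z_0·(1 + Γ)/(1 − Γ) = 50·(0.82 − j0.44)/(1.18 + j0.44)

Z_L ≈ 24.4 − j27.7 Ω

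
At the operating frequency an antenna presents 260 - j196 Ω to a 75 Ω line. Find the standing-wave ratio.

Γ = (Z_L − Z_0)/(Z_L + Z_0) = (185 − j196)/(335 − j196)
|Γ| = 270/388 = 0.694
VSWR = (1 + |Γ|)/(1 − |Γ|) = 1.69/0.306

VSWR ≈ 5.54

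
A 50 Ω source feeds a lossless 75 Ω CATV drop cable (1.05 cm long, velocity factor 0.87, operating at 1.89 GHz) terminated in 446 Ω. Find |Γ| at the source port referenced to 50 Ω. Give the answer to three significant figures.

|Γ| ≈ 0.775

λ = v/f = 0.87·c / 1.89 GHz = 0.138 m
βl = 2π·l/λ = 2π × 0.076 = 27.4°
tan(βl) = 0.518
Z_in = Z_0·(Z_L + jZ_0·tanβl)/(Z_0 + jZ_L·tanβl) = 54 − j127 Ω
Γ_s = (Z_in − Z_s)/(Z_in + Z_s) = (3.97 − j127)/(104 − j127), |Γ_s| = 0.775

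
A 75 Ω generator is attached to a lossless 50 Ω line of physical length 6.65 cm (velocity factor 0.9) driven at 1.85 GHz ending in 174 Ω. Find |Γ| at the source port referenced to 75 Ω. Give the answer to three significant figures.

|Γ| ≈ 0.439

λ = v/f = 0.9·c / 1.85 GHz = 0.146 m
βl = 2π·l/λ = 2π × 0.456 = 164°
tan(βl) = -0.286
Z_in = Z_0·(Z_L + jZ_0·tanβl)/(Z_0 + jZ_L·tanβl) = 94.5 + j79.8 Ω
Γ_s = (Z_in − Z_s)/(Z_in + Z_s) = (19.5 + j79.8)/(170 + j79.8), |Γ_s| = 0.439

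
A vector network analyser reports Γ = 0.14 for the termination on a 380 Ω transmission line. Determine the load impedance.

Z_L ≈ 504 Ω

Z_L = Z_0·(1 + Γ)/(1 − Γ) = 380·(1.14)/(0.86)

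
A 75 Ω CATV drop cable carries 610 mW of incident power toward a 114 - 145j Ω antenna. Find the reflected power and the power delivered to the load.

|Γ| = |(39 − j145)/(189 − j145)| = 0.63
|Γ|² = 0.397
P_refl = |Γ|²·P_inc = 242 mW, P_del = (1 − |Γ|²)·P_inc = 368 mW

P_reflected ≈ 242 mW; P_delivered ≈ 368 mW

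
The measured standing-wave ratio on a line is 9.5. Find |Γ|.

|Γ| ≈ 0.81

|Γ| = (S − 1)/(S + 1) = (9.5 − 1)/(9.5 + 1) = 8.5/10.5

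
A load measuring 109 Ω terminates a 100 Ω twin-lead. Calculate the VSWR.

VSWR ≈ 1.09

Γ = (109 − 100)/(109 + 100) = 0.0431
VSWR = (1 + 0.0431)/(1 − 0.0431)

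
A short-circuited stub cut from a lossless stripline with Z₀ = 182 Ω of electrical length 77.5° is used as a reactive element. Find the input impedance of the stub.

tan(βl) = 4.51
For a short-circuited stub, Z_in = jZ_0·tan(βl)

Z_in ≈ +j821 Ω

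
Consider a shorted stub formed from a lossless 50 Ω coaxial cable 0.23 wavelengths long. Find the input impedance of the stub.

βl = 2π × 0.23 = 82.8°
tan(βl) = 7.92
For a shorted stub, Z_in = jZ_0·tan(βl)

Z_in ≈ +j396 Ω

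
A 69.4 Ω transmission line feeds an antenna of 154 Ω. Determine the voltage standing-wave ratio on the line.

For a purely resistive load, VSWR = R_L/Z_0 or Z_0/R_L (whichever > 1) = 154/69.4

VSWR ≈ 2.22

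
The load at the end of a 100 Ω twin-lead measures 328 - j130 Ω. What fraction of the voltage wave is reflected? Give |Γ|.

|Γ| ≈ 0.587

Γ = (Z_L − Z_0)/(Z_L + Z_0) = (228 − j130)/(428 − j130)
|Γ| = 262/447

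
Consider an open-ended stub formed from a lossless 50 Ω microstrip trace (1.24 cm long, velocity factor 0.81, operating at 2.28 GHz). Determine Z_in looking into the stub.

λ = v/f = 0.81·c / 2.28 GHz = 0.107 m
βl = 2π·l/λ = 2π × 0.116 = 41.9°
tan(βl) = 0.897
For an open-ended stub, Z_in = −jZ_0·cot(βl) = −jZ_0/tan(βl)

Z_in ≈ −j55.8 Ω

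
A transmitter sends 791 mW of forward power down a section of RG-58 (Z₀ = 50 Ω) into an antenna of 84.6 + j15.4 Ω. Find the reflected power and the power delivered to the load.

|Γ| = |(34.6 + j15.4)/(134.6 + j15.4)| = 0.28
|Γ|² = 0.0781
P_refl = |Γ|²·P_inc = 61.8 mW, P_del = (1 − |Γ|²)·P_inc = 729 mW

P_reflected ≈ 61.8 mW; P_delivered ≈ 729 mW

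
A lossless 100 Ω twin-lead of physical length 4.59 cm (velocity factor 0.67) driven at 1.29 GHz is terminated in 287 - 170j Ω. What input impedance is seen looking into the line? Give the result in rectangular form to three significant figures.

λ = v/f = 0.67·c / 1.29 GHz = 0.156 m
βl = 2π·l/λ = 2π × 0.295 = 106°
tan(βl) = tan(106°) = -3.48
Z_in = Z_0·(Z_L + jZ_0·tanβl)/(Z_0 + jZ_L·tanβl)
     = 100·(287 − j518)/(-491 − j998)

Z_in ≈ 30.4 + j43.7 Ω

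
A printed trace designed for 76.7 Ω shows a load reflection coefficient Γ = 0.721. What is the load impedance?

Z_L ≈ 473 Ω

Z_L = Z_0·(1 + Γ)/(1 − Γ) = 76.7·(1.72)/(0.279)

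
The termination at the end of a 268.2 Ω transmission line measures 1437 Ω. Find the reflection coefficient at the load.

Γ = 0.685

Γ = (Z_L − Z_0)/(Z_L + Z_0) = (1437 − 268.2)/(1437 + 268.2) = 1169/1705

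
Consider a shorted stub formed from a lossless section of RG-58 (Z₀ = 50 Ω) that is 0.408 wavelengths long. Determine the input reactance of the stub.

βl = 2π × 0.408 = 147°
tan(βl) = -0.652
For a shorted stub, Z_in = jZ_0·tan(βl)

X_in ≈ -32.6 Ω (capacitive)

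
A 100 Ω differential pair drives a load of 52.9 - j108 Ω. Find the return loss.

RL ≈ 4.02 dB

Γ = (-47.1 − j108)/(152.9 − j108), |Γ| = 0.629
RL = −20·log₁₀|Γ| = −20·log₁₀(0.629)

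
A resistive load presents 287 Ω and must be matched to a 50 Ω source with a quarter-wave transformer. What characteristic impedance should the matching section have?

Z_qwt = √(Z_0·R_L) = √(50 × 287) = √14350

Z_qwt ≈ 120 Ω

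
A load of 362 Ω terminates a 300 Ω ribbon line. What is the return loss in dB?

RL ≈ 20.6 dB

Γ = (362 − 300)/(362 + 300) = 0.0937
RL = −20·log₁₀|Γ| = −20·log₁₀(0.0937)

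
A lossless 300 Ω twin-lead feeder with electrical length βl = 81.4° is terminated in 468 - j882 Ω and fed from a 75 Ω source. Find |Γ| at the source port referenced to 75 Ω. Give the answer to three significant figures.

|Γ| ≈ 0.406

tan(βl) = 6.61
Z_in = Z_0·(Z_L + jZ_0·tanβl)/(Z_0 + jZ_L·tanβl) = 39.9 + j33.7 Ω
Γ_s = (Z_in − Z_s)/(Z_in + Z_s) = (-35.1 + j33.7)/(115 + j33.7), |Γ_s| = 0.406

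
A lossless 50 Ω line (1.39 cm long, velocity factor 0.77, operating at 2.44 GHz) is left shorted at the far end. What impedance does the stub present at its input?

λ = v/f = 0.77·c / 2.44 GHz = 0.0947 m
βl = 2π·l/λ = 2π × 0.147 = 52.9°
tan(βl) = 1.32
For a shorted stub, Z_in = jZ_0·tan(βl)

Z_in ≈ +j66 Ω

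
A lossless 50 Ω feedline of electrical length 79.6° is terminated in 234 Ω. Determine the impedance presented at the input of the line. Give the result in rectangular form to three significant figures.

Z_in ≈ 11 − j8.74 Ω

tan(βl) = tan(79.6°) = 5.45
Z_in = Z_0·(Z_L + jZ_0·tanβl)/(Z_0 + jZ_L·tanβl)
     = 50·(234 + j272)/(50 + j1270)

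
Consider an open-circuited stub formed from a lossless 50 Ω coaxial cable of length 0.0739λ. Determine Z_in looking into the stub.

βl = 2π × 0.0739 = 26.6°
tan(βl) = 0.501
For an open-circuited stub, Z_in = −jZ_0·cot(βl) = −jZ_0/tan(βl)

Z_in ≈ −j99.8 Ω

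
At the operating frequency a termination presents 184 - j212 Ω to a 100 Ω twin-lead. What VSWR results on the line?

Γ = (Z_L − Z_0)/(Z_L + Z_0) = (84 − j212)/(284 − j212)
|Γ| = 228/354 = 0.643
VSWR = (1 + |Γ|)/(1 − |Γ|) = 1.64/0.357

VSWR ≈ 4.61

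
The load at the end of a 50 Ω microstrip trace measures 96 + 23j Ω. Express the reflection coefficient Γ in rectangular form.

Γ ≈ 0.332 + j0.105

Γ = (Z_L − Z_0)/(Z_L + Z_0) = (46 + j23)/(146 + j23)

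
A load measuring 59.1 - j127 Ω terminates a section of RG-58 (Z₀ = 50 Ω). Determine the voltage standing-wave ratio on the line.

VSWR ≈ 7.35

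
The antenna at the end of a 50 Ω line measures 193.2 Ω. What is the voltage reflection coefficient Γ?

Γ = 0.589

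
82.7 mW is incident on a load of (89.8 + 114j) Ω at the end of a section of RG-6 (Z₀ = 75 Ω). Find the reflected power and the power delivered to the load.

|Γ| = |(14.8 + j114)/(164.8 + j114)| = 0.574
|Γ|² = 0.329
P_refl = |Γ|²·P_inc = 27.2 mW, P_del = (1 − |Γ|²)·P_inc = 55.5 mW

P_reflected ≈ 27.2 mW; P_delivered ≈ 55.5 mW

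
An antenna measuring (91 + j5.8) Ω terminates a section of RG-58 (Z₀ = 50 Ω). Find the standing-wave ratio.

Γ = (Z_L − Z_0)/(Z_L + Z_0) = (41 + j5.8)/(141 + j5.8)
|Γ| = 41.4/141 = 0.293
VSWR = (1 + |Γ|)/(1 − |Γ|) = 1.29/0.707

VSWR ≈ 1.83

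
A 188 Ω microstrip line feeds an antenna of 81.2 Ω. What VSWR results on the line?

Γ = (81.2 − 188)/(81.2 + 188) = -0.397
VSWR = (1 + 0.397)/(1 − 0.397)

VSWR ≈ 2.32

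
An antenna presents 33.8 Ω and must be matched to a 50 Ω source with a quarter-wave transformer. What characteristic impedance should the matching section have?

Z_qwt = √(Z_0·R_L) = √(50 × 33.8) = √1690

Z_qwt ≈ 41.1 Ω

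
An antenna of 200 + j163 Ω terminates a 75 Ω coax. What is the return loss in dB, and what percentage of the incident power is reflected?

Γ = (125 + j163)/(275 + j163), |Γ| = 0.643
RL = −20·log₁₀(0.643) = 3.84 dB
P_refl/P_inc = |Γ|² = 0.413

RL ≈ 3.84 dB; 41.3% of incident power reflected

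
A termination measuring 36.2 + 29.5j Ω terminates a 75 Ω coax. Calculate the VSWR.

VSWR ≈ 2.47

Γ = (Z_L − Z_0)/(Z_L + Z_0) = (-38.8 + j29.5)/(111.2 + j29.5)
|Γ| = 48.7/115 = 0.424
VSWR = (1 + |Γ|)/(1 − |Γ|) = 1.42/0.576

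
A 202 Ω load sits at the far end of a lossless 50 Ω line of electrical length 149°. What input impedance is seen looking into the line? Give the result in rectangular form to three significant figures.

tan(βl) = tan(149°) = -0.601
Z_in = Z_0·(Z_L + jZ_0·tanβl)/(Z_0 + jZ_L·tanβl)
     = 50·(202 − j30)/(50 − j121)

Z_in ≈ 39.9 + j66.8 Ω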